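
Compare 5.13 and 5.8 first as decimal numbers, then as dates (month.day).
As decimals: 5.13 < 5.8. As dates: 5/13 is later than 5/8 (day 13 > day 8).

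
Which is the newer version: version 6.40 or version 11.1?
version 11.1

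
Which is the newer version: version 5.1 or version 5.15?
version 5.15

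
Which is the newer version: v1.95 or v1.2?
v1.95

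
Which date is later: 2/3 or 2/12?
2/12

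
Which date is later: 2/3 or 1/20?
2/3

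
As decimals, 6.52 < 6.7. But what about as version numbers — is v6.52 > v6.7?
True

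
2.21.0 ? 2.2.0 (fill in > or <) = >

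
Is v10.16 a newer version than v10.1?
Yes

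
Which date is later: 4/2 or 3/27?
4/2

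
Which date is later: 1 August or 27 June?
1 August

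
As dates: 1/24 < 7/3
True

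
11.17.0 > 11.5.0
True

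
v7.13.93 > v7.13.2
True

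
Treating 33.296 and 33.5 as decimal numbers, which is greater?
33.5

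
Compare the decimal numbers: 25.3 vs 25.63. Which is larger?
25.63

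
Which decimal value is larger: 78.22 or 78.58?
78.58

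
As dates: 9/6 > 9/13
False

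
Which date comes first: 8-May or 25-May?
8-May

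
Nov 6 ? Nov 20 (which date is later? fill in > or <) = <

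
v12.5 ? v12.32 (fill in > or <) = <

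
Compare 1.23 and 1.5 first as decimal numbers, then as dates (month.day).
As decimals: 1.23 < 1.5. As dates: 1/23 is later than 1/5 (day 23 > day 5).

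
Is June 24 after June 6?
Yes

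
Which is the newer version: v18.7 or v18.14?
v18.14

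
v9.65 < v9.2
False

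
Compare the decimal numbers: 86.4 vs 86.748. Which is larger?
86.748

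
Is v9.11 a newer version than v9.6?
Yes. Version numbers are compared segment by segment as integers, not as decimals: minor version 11 > 6, so v9.11 > v9.6 (even though the decimal 9.11 < 9.6).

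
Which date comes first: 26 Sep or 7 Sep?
7 Sep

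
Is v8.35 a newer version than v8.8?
Yes. Version numbers are compared segment by segment as integers, not as decimals: minor version 35 > 8, so v8.35 > v8.8 (even though the decimal 8.35 < 8.8).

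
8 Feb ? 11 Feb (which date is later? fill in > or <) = <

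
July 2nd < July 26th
True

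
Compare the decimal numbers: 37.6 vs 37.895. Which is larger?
37.895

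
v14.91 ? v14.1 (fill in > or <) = >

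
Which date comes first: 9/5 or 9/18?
9/5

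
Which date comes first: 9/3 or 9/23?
9/3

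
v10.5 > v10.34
False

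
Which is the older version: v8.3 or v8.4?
v8.3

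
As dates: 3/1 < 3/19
True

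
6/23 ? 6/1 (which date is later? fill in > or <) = >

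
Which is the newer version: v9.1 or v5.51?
v9.1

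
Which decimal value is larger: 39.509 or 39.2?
39.509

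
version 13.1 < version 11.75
False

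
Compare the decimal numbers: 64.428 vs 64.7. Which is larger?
64.7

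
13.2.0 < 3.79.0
False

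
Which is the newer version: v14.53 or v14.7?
v14.53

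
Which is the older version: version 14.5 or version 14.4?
version 14.4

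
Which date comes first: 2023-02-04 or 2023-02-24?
2023-02-04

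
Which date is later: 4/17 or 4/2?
4/17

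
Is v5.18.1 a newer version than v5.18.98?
No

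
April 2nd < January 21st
False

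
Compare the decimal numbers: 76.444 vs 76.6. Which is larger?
76.6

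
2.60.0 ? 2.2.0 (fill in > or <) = >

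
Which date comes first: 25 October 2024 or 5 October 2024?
5 October 2024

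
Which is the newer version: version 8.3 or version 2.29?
version 8.3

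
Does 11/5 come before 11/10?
Yes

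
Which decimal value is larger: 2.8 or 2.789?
2.8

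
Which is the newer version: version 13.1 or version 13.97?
version 13.97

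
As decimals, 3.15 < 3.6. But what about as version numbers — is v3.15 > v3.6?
True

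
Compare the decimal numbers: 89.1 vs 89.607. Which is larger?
89.607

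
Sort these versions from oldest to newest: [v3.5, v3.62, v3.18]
[v3.5, v3.18, v3.62]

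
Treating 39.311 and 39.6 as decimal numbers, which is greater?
39.6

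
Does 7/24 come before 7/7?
No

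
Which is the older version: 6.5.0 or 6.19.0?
6.5.0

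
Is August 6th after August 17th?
No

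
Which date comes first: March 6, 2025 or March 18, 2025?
March 6, 2025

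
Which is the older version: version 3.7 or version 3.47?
version 3.7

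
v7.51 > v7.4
True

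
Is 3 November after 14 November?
No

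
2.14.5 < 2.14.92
True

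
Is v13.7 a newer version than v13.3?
Yes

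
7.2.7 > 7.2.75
False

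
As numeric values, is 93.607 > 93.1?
True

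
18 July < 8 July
False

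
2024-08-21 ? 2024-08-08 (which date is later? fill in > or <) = >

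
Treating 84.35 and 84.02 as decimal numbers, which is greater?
84.35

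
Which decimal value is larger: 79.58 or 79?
79.58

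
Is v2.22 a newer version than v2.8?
Yes. Version numbers are compared segment by segment as integers, not as decimals: minor version 22 > 8, so v2.22 > v2.8 (even though the decimal 2.22 < 2.8).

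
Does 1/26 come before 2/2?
Yes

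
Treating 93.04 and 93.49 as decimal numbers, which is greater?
93.49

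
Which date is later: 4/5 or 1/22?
4/5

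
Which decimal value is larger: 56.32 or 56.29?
56.32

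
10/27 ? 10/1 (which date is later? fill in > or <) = >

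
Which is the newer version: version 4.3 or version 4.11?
version 4.11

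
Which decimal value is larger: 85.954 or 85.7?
85.954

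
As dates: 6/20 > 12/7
False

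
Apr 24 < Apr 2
False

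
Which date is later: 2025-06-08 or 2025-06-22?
2025-06-22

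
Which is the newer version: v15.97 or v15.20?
v15.97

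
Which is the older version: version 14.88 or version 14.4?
version 14.4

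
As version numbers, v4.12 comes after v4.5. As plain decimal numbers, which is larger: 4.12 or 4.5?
4.5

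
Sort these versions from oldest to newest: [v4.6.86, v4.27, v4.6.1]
[v4.6.1, v4.6.86, v4.27]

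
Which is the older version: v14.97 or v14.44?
v14.44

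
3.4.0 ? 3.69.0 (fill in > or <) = <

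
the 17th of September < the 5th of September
False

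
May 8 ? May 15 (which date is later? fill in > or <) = <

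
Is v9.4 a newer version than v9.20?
No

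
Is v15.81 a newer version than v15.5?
Yes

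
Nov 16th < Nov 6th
False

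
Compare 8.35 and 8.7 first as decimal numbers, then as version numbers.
As decimals: 8.35 < 8.7. As versions: v8.35 > v8.7 (minor version 35 > 7).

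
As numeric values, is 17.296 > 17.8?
False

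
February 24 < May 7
True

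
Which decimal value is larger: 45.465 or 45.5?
45.5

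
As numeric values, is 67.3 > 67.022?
True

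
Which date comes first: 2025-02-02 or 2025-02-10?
2025-02-02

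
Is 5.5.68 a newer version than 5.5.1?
Yes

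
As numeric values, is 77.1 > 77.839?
False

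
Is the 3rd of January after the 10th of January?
No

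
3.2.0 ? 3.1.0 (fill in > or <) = >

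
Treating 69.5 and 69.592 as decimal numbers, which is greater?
69.592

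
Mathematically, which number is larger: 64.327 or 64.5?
64.5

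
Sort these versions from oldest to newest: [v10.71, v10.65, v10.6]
[v10.6, v10.65, v10.71]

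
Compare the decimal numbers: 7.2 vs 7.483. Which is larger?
7.483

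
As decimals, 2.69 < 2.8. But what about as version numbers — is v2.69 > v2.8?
True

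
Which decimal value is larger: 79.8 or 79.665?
79.8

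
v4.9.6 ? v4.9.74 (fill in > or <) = <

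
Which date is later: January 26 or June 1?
June 1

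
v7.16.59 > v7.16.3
True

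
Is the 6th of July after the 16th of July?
No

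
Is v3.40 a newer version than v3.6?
Yes. Version numbers are compared segment by segment as integers, not as decimals: minor version 40 > 6, so v3.40 > v3.6 (even though the decimal 3.40 < 3.6).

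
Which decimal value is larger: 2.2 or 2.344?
2.344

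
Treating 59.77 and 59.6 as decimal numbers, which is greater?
59.77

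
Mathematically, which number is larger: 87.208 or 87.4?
87.4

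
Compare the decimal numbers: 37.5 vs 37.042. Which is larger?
37.5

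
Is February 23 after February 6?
Yes. Day 23 comes after day 6 in February — this is a date comparison, not a decimal one (the decimal 2.23 would be smaller than 2.6).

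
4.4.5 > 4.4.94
False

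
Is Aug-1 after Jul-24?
Yes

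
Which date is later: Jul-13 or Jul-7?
Jul-13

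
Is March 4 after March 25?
No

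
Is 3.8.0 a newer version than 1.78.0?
Yes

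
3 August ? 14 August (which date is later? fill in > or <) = <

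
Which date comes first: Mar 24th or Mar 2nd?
Mar 2nd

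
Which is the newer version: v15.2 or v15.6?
v15.6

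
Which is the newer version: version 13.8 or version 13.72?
version 13.72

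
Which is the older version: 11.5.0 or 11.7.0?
11.5.0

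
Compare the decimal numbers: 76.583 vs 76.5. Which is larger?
76.583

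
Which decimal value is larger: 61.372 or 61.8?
61.8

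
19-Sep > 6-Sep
True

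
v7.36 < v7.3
False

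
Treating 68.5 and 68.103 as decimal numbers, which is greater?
68.5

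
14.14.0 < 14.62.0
True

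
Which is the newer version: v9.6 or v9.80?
v9.80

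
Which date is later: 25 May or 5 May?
25 May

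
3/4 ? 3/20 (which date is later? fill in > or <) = <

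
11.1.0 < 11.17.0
True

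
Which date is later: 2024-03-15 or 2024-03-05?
2024-03-15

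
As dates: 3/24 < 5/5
True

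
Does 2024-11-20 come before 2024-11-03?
No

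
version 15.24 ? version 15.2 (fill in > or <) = >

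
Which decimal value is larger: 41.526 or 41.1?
41.526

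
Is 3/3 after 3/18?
No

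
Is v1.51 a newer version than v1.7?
Yes. Version numbers are compared segment by segment as integers, not as decimals: minor version 51 > 7, so v1.51 > v1.7 (even though the decimal 1.51 < 1.7).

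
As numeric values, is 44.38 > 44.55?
False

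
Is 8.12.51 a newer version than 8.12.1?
Yes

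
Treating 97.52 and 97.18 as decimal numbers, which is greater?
97.52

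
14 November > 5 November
True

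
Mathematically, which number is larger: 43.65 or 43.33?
43.65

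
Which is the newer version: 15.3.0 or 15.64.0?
15.64.0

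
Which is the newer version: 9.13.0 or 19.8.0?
19.8.0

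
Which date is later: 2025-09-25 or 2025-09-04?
2025-09-25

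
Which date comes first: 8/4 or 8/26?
8/4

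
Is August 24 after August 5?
Yes. Day 24 comes after day 5 in August — this is a date comparison, not a decimal one (the decimal 8.24 would be smaller than 8.5).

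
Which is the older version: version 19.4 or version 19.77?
version 19.4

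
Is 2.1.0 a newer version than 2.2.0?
No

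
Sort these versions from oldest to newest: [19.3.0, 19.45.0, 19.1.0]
[19.1.0, 19.3.0, 19.45.0]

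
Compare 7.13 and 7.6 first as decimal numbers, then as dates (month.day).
As decimals: 7.13 < 7.6. As dates: 7/13 is later than 7/6 (day 13 > day 6).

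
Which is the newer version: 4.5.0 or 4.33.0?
4.33.0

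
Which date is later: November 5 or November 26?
November 26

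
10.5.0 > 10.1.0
True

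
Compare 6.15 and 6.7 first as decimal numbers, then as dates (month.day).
As decimals: 6.15 < 6.7. As dates: 6/15 is later than 6/7 (day 15 > day 7).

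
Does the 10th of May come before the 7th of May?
No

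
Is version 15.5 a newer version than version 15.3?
Yes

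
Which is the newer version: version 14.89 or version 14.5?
version 14.89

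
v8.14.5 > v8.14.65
False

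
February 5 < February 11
True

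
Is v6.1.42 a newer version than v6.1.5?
Yes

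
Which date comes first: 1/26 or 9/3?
1/26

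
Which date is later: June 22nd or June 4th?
June 22nd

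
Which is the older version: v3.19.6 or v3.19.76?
v3.19.6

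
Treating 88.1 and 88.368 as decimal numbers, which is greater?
88.368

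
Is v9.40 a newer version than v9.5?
Yes. Version numbers are compared segment by segment as integers, not as decimals: minor version 40 > 5, so v9.40 > v9.5 (even though the decimal 9.40 < 9.5).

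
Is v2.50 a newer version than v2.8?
Yes. Version numbers are compared segment by segment as integers, not as decimals: minor version 50 > 8, so v2.50 > v2.8 (even though the decimal 2.50 < 2.8).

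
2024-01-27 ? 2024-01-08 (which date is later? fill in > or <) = >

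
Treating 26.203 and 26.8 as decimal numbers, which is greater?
26.8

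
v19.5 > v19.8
False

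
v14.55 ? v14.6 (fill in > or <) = >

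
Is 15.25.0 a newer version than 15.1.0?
Yes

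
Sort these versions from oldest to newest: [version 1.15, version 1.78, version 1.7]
[version 1.7, version 1.15, version 1.78]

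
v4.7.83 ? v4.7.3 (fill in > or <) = >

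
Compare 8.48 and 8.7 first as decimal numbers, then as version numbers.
As decimals: 8.48 < 8.7. As versions: v8.48 > v8.7 (minor version 48 > 7).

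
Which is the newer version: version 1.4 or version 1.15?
version 1.15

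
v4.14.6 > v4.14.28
False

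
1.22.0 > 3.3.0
False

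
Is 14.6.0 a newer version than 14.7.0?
No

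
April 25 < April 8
False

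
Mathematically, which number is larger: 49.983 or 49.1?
49.983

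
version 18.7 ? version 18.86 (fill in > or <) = <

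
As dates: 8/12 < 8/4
False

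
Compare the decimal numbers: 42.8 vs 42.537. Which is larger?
42.8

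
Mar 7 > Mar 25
False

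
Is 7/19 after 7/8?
Yes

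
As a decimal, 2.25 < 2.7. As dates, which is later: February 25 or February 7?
February 25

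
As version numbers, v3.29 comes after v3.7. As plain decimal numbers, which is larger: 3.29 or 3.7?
3.7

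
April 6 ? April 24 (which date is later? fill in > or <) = <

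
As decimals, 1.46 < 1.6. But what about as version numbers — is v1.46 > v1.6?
True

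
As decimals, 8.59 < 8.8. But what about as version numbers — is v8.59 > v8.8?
True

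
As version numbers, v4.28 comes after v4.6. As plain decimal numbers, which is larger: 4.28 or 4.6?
4.6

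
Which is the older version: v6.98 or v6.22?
v6.22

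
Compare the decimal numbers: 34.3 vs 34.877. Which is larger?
34.877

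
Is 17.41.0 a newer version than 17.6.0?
Yes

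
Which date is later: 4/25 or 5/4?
5/4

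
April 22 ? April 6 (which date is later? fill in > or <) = >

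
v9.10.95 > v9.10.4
True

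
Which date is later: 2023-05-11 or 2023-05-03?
2023-05-11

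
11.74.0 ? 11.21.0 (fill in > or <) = >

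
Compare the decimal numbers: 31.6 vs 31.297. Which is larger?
31.6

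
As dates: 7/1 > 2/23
True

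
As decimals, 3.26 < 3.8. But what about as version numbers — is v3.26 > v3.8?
True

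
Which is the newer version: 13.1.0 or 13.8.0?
13.8.0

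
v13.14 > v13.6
True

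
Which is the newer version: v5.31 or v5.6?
v5.31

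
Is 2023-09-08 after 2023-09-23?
No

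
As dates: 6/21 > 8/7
False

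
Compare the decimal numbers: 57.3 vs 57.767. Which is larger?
57.767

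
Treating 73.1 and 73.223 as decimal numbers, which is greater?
73.223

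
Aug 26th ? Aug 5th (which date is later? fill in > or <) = >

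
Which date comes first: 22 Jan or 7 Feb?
22 Jan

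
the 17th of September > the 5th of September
True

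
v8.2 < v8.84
True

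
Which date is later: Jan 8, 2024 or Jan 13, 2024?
Jan 13, 2024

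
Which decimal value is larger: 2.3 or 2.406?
2.406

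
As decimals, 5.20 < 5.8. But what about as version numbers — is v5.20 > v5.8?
True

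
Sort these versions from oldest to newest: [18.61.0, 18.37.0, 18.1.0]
[18.1.0, 18.37.0, 18.61.0]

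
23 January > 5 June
False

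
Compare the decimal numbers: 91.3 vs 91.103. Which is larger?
91.3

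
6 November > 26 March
True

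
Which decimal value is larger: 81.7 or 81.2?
81.7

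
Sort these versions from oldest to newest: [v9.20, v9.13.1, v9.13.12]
[v9.13.1, v9.13.12, v9.20]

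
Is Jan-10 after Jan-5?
Yes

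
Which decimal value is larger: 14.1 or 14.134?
14.134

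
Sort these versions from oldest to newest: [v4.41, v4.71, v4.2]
[v4.2, v4.41, v4.71]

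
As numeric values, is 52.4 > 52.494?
False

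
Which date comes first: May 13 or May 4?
May 4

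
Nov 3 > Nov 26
False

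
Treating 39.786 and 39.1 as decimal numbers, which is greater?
39.786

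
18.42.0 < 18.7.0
False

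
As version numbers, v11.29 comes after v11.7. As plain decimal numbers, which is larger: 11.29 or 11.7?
11.7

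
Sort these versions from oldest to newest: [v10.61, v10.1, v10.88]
[v10.1, v10.61, v10.88]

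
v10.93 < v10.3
False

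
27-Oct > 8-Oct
True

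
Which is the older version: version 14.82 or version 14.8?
version 14.8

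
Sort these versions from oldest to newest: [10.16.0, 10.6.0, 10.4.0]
[10.4.0, 10.6.0, 10.16.0]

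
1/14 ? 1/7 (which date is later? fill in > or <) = >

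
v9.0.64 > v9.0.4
True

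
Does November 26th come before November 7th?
No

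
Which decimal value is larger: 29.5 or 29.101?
29.5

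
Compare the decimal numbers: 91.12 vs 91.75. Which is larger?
91.75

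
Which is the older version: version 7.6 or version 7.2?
version 7.2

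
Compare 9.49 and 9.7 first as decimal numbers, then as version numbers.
As decimals: 9.49 < 9.7. As versions: v9.49 > v9.7 (minor version 49 > 7).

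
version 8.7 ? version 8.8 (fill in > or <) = <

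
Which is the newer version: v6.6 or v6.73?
v6.73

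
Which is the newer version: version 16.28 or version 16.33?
version 16.33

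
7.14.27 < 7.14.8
False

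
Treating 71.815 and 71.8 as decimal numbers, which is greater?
71.815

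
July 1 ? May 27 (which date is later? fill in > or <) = >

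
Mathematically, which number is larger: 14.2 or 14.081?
14.2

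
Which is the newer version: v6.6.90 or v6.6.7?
v6.6.90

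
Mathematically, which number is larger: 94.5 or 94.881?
94.881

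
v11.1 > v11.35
False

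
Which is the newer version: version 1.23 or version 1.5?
version 1.23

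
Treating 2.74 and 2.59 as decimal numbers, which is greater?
2.74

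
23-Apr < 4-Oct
True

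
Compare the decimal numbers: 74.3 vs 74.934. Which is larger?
74.934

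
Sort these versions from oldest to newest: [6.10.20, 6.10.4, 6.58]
[6.10.4, 6.10.20, 6.58]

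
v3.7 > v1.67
True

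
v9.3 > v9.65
False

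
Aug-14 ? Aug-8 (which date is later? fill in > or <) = >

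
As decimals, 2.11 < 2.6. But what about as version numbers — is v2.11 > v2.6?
True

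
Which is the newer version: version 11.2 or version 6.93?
version 11.2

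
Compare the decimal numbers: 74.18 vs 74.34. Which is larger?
74.34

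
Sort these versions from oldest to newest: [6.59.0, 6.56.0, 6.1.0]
[6.1.0, 6.56.0, 6.59.0]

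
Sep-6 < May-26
False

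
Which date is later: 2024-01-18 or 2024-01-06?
2024-01-18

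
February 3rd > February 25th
False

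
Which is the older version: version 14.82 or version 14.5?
version 14.5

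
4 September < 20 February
False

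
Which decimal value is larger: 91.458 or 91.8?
91.8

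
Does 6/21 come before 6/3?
No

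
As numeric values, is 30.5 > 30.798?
False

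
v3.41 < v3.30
False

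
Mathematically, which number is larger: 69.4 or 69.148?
69.4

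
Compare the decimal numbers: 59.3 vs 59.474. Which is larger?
59.474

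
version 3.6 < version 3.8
True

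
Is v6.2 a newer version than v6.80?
No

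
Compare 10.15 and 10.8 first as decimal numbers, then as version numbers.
As decimals: 10.15 < 10.8. As versions: v10.15 > v10.8 (minor version 15 > 8).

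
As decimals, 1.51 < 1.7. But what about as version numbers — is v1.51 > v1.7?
True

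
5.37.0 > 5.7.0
True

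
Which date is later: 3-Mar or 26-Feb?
3-Mar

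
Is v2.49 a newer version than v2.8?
Yes. Version numbers are compared segment by segment as integers, not as decimals: minor version 49 > 8, so v2.49 > v2.8 (even though the decimal 2.49 < 2.8).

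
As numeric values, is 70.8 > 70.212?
True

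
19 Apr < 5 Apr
False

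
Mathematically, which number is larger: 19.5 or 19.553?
19.553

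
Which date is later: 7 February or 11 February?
11 February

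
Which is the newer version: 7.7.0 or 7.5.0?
7.7.0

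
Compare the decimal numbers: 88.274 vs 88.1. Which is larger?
88.274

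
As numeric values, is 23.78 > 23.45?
True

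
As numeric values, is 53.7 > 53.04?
True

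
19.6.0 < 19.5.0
False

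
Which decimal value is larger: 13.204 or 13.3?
13.3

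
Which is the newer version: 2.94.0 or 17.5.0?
17.5.0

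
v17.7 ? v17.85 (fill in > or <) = <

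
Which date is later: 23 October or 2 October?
23 October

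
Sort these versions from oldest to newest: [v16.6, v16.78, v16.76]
[v16.6, v16.76, v16.78]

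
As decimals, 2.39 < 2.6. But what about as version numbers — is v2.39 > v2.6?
True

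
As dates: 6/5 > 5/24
True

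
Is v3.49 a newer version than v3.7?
Yes. Version numbers are compared segment by segment as integers, not as decimals: minor version 49 > 7, so v3.49 > v3.7 (even though the decimal 3.49 < 3.7).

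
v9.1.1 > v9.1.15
False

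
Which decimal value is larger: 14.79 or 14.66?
14.79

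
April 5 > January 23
True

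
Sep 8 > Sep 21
False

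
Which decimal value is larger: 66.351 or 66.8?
66.8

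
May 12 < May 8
False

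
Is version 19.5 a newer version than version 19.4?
Yes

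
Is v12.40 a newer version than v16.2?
No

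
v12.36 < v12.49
True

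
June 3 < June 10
True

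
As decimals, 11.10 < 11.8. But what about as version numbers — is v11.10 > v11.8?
True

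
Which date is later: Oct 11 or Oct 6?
Oct 11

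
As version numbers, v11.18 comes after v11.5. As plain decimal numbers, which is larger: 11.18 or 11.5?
11.5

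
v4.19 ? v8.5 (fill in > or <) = <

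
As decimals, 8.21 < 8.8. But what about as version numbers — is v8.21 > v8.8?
True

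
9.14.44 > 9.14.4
True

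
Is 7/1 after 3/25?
Yes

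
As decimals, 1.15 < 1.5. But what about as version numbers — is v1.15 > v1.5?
True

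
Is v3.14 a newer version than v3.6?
Yes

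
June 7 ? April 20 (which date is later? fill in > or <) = >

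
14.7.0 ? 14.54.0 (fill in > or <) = <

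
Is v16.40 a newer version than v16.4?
Yes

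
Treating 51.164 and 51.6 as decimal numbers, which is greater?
51.6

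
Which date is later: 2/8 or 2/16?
2/16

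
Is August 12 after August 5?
Yes. Day 12 comes after day 5 in August — this is a date comparison, not a decimal one (the decimal 8.12 would be smaller than 8.5).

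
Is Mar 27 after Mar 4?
Yes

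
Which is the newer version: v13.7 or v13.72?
v13.72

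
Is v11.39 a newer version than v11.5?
Yes. Version numbers are compared segment by segment as integers, not as decimals: minor version 39 > 5, so v11.39 > v11.5 (even though the decimal 11.39 < 11.5).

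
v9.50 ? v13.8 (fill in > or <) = <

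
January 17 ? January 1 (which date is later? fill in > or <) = >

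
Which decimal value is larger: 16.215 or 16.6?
16.6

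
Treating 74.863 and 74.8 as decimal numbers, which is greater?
74.863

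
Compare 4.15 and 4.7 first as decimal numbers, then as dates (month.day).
As decimals: 4.15 < 4.7. As dates: 4/15 is later than 4/7 (day 15 > day 7).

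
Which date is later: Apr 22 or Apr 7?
Apr 22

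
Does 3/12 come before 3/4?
No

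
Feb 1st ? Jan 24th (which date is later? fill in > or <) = >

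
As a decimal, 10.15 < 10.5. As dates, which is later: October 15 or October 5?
October 15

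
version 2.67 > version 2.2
True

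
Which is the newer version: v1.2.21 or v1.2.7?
v1.2.21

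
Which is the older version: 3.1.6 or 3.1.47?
3.1.6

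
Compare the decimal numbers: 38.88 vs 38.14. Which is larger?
38.88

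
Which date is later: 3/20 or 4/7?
4/7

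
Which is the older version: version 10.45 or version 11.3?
version 10.45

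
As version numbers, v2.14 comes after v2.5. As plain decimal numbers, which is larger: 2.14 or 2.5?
2.5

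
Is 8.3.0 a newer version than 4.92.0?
Yes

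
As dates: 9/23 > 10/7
False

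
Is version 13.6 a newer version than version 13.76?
No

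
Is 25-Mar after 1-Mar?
Yes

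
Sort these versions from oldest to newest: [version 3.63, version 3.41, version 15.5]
[version 3.41, version 3.63, version 15.5]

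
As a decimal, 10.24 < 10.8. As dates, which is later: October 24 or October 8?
October 24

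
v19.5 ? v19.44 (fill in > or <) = <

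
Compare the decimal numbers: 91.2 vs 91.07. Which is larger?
91.2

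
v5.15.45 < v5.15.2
False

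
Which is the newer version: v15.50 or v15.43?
v15.50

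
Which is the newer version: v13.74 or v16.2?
v16.2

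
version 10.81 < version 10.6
False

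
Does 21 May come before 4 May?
No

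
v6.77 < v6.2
False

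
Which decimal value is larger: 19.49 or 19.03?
19.49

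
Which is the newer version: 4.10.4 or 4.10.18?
4.10.18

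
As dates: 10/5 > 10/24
False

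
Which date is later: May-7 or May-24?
May-24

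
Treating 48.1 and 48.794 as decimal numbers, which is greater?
48.794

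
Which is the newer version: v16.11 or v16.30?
v16.30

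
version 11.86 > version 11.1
True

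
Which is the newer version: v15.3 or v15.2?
v15.3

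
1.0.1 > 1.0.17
False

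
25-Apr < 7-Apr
False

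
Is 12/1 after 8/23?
Yes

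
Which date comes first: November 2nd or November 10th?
November 2nd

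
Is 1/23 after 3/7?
No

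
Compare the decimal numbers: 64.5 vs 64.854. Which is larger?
64.854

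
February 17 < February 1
False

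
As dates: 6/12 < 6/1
False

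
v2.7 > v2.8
False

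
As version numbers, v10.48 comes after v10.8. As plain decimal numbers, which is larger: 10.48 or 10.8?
10.8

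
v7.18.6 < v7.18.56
True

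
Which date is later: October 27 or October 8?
October 27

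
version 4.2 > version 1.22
True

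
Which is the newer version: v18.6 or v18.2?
v18.6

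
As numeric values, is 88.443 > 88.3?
True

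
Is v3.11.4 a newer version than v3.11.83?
No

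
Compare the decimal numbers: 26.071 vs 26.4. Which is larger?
26.4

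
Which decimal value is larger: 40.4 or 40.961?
40.961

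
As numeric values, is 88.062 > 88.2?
False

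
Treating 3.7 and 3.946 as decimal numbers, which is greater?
3.946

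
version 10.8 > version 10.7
True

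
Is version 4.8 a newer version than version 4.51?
No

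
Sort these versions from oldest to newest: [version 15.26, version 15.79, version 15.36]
[version 15.26, version 15.36, version 15.79]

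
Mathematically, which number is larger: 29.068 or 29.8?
29.8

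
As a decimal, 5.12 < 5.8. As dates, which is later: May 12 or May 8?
May 12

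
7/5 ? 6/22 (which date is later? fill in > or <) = >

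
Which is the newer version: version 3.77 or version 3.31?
version 3.77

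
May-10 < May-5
False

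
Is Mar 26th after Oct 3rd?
No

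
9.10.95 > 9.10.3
True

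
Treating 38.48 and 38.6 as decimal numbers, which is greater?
38.6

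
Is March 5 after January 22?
Yes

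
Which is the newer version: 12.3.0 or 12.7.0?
12.7.0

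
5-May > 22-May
False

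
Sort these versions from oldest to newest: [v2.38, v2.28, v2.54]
[v2.28, v2.38, v2.54]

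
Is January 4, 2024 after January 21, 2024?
No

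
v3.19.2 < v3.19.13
True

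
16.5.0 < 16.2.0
False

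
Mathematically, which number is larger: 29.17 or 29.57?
29.57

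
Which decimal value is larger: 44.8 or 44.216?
44.8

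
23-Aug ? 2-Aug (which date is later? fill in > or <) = >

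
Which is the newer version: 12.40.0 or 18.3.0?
18.3.0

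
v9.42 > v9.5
True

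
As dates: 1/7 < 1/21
True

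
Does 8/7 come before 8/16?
Yes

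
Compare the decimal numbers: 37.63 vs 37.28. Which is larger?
37.63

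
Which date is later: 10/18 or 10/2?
10/18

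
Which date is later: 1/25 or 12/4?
12/4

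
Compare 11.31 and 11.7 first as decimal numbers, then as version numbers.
As decimals: 11.31 < 11.7. As versions: v11.31 > v11.7 (minor version 31 > 7).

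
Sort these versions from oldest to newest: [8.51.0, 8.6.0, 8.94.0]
[8.6.0, 8.51.0, 8.94.0]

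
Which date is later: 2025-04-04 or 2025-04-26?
2025-04-26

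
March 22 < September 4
True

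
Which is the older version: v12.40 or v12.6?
v12.6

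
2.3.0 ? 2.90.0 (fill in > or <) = <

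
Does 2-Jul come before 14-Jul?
Yes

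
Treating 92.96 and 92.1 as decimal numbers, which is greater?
92.96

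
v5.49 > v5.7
True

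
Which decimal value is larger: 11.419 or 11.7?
11.7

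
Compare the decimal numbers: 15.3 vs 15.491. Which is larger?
15.491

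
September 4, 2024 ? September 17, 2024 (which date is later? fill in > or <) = <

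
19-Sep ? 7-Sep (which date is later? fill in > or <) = >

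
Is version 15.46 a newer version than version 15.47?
No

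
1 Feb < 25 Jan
False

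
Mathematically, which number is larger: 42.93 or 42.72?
42.93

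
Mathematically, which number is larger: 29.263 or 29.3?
29.3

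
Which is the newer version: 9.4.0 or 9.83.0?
9.83.0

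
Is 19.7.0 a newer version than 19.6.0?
Yes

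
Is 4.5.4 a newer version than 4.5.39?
No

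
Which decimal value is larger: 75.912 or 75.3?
75.912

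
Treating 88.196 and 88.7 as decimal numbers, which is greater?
88.7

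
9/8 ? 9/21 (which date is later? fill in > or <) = <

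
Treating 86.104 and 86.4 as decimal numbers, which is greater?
86.4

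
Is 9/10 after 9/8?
Yes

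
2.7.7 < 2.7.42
True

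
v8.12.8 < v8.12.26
True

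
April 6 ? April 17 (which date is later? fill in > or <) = <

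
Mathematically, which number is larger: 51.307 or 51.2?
51.307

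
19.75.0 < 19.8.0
False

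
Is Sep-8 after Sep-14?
No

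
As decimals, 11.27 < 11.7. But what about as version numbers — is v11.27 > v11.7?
True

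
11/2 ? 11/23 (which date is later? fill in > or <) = <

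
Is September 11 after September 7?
Yes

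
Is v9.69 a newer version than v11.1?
No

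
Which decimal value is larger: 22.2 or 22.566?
22.566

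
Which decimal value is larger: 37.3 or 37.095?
37.3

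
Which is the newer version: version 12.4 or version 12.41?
version 12.41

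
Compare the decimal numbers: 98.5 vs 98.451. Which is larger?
98.5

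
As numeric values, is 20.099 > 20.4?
False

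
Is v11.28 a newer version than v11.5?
Yes. Version numbers are compared segment by segment as integers, not as decimals: minor version 28 > 5, so v11.28 > v11.5 (even though the decimal 11.28 < 11.5).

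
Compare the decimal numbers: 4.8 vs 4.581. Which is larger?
4.8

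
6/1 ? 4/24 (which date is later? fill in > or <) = >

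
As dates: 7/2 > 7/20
False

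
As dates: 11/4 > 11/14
False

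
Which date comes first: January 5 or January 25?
January 5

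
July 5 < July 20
True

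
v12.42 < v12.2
False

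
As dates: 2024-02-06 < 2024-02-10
True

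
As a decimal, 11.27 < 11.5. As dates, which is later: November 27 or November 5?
November 27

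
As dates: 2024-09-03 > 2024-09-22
False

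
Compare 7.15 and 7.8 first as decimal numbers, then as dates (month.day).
As decimals: 7.15 < 7.8. As dates: 7/15 is later than 7/8 (day 15 > day 8).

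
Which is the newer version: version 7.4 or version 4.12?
version 7.4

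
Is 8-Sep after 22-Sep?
No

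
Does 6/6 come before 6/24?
Yes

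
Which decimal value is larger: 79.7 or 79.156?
79.7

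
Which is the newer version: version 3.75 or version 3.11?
version 3.75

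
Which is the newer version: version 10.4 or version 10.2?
version 10.4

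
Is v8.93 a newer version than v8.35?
Yes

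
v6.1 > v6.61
False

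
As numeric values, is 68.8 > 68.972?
False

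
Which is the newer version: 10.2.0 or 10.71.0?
10.71.0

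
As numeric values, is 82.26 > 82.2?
True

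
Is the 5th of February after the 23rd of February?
No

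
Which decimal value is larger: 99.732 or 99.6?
99.732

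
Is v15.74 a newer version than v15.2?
Yes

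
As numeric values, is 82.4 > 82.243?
True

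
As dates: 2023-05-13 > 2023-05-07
True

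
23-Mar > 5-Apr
False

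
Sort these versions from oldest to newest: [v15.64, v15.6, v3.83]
[v3.83, v15.6, v15.64]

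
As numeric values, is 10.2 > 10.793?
False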